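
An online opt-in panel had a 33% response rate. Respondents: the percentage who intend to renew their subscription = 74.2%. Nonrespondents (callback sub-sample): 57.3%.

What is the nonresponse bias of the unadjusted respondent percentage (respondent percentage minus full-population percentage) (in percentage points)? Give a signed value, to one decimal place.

+11.3 percentage points

Nonresponse fraction = 1 − 0.33 = 0.67.
Bias = (nonresponse fraction) × (respondent percentage − nonrespondent percentage)
     = 0.67 × (74.2 − 57.3) = 0.67 × 16.9 = 11.323.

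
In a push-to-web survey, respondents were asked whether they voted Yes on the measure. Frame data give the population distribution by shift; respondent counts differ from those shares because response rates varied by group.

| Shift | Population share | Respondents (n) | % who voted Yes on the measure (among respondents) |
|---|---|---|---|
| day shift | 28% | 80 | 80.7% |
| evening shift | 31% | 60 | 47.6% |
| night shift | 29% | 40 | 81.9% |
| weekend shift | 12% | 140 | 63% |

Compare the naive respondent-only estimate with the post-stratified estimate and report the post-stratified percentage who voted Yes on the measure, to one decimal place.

Unadjusted (pooled respondent) estimate weights by respondent counts:
  (80/320)×80.7 + (60/320)×47.6 + (40/320)×81.9 + (140/320)×63 = 66.9%
Reweighting by population shift shares:
  0.28×80.7 + 0.31×47.6 + 0.29×81.9 + 0.12×63 = 68.663%

68.7%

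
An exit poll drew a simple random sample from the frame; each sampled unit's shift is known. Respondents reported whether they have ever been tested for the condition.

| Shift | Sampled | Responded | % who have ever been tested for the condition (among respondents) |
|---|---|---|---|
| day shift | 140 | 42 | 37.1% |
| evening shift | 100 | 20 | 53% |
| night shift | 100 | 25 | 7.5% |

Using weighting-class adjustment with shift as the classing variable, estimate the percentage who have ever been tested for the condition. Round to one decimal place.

33.1%

Class response rates: day shift 42/140 = 30%, evening shift 20/100 = 20%, night shift 25/100 = 25%.
Each respondent's weight = sampled/responded in their class; summing within a class gives n_sampled, so:
  day shift: 140 × 37.1 = 5194
  evening shift: 100 × 53 = 5300
  night shift: 100 × 7.5 = 750
Adjusted estimate = 11,244 / 340 = 33.0706 → 33.1%.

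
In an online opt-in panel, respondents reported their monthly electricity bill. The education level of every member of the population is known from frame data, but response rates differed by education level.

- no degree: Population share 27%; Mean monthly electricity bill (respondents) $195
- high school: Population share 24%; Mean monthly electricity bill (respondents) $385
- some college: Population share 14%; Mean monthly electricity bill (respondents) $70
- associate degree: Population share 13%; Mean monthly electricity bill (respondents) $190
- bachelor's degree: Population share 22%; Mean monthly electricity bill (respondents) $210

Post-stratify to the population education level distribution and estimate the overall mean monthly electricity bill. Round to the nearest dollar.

Weight each group's respondent value by its population share:
  no degree: 0.27 × 195 = 52.65
  high school: 0.24 × 385 = 92.4
  some college: 0.14 × 70 = 9.8
  associate degree: 0.13 × 190 = 24.7
  bachelor's degree: 0.22 × 210 = 46.2
Post-stratified estimate = 225.75 → $226.

$226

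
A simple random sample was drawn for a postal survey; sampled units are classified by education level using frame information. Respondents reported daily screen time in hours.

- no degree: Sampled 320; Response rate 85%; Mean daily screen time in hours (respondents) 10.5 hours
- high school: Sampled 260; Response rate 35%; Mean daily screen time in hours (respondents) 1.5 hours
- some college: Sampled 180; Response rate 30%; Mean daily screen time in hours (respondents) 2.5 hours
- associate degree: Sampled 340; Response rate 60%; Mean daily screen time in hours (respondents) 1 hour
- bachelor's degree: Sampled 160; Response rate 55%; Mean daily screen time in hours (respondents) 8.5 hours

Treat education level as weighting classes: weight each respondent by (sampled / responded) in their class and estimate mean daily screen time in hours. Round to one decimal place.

Each respondent's weight = sampled/responded in their class; summing within a class gives n_sampled, so:
  no degree: 320 × 10.5 = 3360
  high school: 260 × 1.5 = 390
  some college: 180 × 2.5 = 450
  associate degree: 340 × 1 = 340
  bachelor's degree: 160 × 8.5 = 1360
Adjusted estimate = 5900 / 1,260 = 4.68254 → 4.7.

4.7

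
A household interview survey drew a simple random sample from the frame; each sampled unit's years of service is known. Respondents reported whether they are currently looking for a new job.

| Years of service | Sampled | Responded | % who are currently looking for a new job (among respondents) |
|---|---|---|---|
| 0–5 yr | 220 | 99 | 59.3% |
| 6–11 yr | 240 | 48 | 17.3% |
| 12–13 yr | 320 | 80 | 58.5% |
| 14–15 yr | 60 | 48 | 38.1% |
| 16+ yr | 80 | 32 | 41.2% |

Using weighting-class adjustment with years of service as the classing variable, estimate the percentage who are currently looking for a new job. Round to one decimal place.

Response rates by class: 0–5 yr 99/220 = 45%, 6–11 yr 48/240 = 20%, 12–13 yr 80/320 = 25%, 14–15 yr 48/60 = 80%, 16+ yr 32/80 = 40%.
Inverse-response-rate weighting restores each class to its sampled count, so class totals weight by n_sampled:
  0–5 yr: 220 × 59.3 = 13,046
  6–11 yr: 240 × 17.3 = 4152
  12–13 yr: 320 × 58.5 = 18,720
  14–15 yr: 60 × 38.1 = 2286
  16+ yr: 80 × 41.2 = 3296
Adjusted estimate = 41,500 / 920 = 45.1087 → 45.1%.

45.1%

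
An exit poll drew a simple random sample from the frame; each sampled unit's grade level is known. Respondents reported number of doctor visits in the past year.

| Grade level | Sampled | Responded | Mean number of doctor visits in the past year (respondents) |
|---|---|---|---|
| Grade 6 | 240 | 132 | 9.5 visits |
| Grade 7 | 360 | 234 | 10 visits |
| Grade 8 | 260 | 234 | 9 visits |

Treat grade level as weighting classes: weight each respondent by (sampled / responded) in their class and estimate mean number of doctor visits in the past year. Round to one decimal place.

9.6

Class response rates: Grade 6 132/240 = 55%, Grade 7 234/360 = 65%, Grade 8 234/260 = 90%.
With weight = n_sampled/n_responded per class, the weighted class total is n_sampled:
  Grade 6: 240 × 9.5 = 2280
  Grade 7: 360 × 10 = 3600
  Grade 8: 260 × 9 = 2340
Adjusted estimate = 8220 / 860 = 9.55814 → 9.6.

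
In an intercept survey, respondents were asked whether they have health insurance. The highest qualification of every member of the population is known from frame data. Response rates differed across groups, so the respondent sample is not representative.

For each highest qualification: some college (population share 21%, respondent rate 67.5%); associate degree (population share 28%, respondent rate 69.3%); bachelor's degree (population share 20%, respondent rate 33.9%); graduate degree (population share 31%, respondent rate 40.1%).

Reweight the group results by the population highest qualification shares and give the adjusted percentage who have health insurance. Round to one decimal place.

52.8%

Weight each group's respondent value by its population share:
  some college: 0.21 × 67.5 = 14.175
  associate degree: 0.28 × 69.3 = 19.404
  bachelor's degree: 0.2 × 33.9 = 6.78
  graduate degree: 0.31 × 40.1 = 12.431
Post-stratified estimate = 52.79 → 52.8%.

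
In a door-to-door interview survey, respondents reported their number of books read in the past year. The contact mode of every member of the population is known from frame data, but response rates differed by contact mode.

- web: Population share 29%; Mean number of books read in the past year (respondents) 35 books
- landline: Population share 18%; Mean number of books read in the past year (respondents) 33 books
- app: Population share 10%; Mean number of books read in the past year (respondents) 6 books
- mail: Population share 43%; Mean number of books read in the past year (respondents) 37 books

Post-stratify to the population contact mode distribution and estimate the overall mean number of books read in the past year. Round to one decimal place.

Reweight to the known contact mode distribution:
  web: 0.29 × 35 = 10.15
  landline: 0.18 × 33 = 5.94
  app: 0.1 × 6 = 0.6
  mail: 0.43 × 37 = 15.91
Post-stratified estimate = 32.6 → 32.6.

32.6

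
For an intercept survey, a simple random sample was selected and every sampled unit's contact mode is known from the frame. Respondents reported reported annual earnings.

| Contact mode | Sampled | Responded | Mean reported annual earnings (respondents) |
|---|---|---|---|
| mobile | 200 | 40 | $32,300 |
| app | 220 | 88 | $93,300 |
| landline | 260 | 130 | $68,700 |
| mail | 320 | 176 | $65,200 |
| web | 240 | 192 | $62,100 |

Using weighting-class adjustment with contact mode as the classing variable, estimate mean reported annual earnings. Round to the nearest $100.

Response rates by class: mobile 40/200 = 20%, app 88/220 = 40%, landline 130/260 = 50%, mail 176/320 = 55%, web 192/240 = 80%.
With weight = n_sampled/n_responded per class, the weighted class total is n_sampled:
  mobile: 200 × 32,300 = 6,460,000
  app: 220 × 93,300 = 20,526,000
  landline: 260 × 68,700 = 17,862,000
  mail: 320 × 65,200 = 20,864,000
  web: 240 × 62,100 = 14,904,000
Adjusted estimate = 80,616,000 / 1,240 = 65012.9 → $65,000.

$65,000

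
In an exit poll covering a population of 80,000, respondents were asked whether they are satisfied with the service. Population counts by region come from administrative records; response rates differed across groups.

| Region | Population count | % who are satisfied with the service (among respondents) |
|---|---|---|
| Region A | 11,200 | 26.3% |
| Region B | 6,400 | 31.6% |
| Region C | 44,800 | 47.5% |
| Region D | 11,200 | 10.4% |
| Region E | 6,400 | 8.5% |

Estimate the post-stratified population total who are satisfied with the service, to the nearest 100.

Each cell contributes its population count × the respondent rate:
  Region A: 11,200 × 26.3% = 2945.6
  Region B: 6,400 × 31.6% = 2022.4
  Region C: 44,800 × 47.5% = 21,280
  Region D: 11,200 × 10.4% = 1164.8
  Region E: 6,400 × 8.5% = 544
Estimated total = 27956.8 → 28,000.

28,000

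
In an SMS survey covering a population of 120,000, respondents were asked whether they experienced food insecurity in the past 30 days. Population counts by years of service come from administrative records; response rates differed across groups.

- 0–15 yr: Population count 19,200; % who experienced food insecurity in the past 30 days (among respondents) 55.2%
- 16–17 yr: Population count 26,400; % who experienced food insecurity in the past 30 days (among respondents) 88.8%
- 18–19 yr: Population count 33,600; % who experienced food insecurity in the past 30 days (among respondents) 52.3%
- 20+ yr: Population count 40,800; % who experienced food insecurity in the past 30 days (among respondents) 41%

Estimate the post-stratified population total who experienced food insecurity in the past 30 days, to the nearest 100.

Estimated count per cell = population count × respondent percentage:
  0–15 yr: 19,200 × 55.2% = 10598.4
  16–17 yr: 26,400 × 88.8% = 23443.2
  18–19 yr: 33,600 × 52.3% = 17572.8
  20+ yr: 40,800 × 41% = 16,728
Estimated total = 68342.4 → 68,300.

68,300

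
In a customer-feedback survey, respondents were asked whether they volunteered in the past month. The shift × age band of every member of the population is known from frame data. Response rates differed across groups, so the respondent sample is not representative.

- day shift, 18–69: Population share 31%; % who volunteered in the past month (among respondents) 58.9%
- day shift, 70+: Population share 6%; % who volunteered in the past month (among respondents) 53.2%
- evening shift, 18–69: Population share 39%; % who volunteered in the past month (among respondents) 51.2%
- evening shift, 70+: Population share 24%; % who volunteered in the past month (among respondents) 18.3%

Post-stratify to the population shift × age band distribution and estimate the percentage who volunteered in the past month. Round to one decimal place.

45.8%

Post-stratification weights by population share, not respondent share:
  day shift, 18–69: 0.31 × 58.9 = 18.259
  day shift, 70+: 0.06 × 53.2 = 3.192
  evening shift, 18–69: 0.39 × 51.2 = 19.968
  evening shift, 70+: 0.24 × 18.3 = 4.392
Post-stratified estimate = 45.811 → 45.8%.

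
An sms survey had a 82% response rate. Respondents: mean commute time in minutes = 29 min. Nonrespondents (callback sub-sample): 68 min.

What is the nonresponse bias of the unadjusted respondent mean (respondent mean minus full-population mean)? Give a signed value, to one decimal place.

-7.0

Nonresponse fraction = 1 − 0.82 = 0.18.
Bias = (nonresponse fraction) × (respondent mean − nonrespondent mean)
     = 0.18 × (29 − 68) = 0.18 × -39 = -7.02.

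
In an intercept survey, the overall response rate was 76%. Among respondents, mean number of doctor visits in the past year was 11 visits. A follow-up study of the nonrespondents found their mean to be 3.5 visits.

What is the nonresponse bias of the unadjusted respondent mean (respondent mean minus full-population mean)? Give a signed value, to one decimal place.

+1.8

Nonresponse fraction = 1 − 0.76 = 0.24.
Bias = (nonresponse fraction) × (respondent mean − nonrespondent mean)
     = 0.24 × (11 − 3.5) = 0.24 × 7.5 = 1.8.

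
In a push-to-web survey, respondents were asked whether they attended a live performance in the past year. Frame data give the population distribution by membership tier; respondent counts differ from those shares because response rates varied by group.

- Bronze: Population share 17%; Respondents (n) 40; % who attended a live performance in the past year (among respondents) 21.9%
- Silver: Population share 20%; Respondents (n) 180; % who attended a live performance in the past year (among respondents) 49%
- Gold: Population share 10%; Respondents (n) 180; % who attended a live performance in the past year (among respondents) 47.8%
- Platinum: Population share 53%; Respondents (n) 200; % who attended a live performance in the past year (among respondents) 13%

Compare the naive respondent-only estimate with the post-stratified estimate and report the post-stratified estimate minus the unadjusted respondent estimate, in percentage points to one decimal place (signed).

-9.6 percentage points

Without adjustment, the pooled respondent share is:
  (40/600)×21.9 + (180/600)×49 + (180/600)×47.8 + (200/600)×13 = 34.8333%
Post-stratifying to population shares instead:
  0.17×21.9 + 0.2×49 + 0.1×47.8 + 0.53×13 = 25.193%
Difference = 25.193 − 34.8333 = -9.6403 pp.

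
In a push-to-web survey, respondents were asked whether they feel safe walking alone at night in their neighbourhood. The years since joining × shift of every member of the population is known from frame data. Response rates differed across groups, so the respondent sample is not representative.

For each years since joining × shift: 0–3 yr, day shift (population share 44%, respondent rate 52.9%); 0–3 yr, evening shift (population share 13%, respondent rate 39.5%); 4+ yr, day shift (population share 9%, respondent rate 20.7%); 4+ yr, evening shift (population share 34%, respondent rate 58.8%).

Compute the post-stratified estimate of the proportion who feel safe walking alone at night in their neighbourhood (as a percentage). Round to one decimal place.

Post-stratification weights by population share, not respondent share:
  0–3 yr, day shift: 0.44 × 52.9 = 23.276
  0–3 yr, evening shift: 0.13 × 39.5 = 5.135
  4+ yr, day shift: 0.09 × 20.7 = 1.863
  4+ yr, evening shift: 0.34 × 58.8 = 19.992
Post-stratified estimate = 50.266 → 50.3%.

50.3%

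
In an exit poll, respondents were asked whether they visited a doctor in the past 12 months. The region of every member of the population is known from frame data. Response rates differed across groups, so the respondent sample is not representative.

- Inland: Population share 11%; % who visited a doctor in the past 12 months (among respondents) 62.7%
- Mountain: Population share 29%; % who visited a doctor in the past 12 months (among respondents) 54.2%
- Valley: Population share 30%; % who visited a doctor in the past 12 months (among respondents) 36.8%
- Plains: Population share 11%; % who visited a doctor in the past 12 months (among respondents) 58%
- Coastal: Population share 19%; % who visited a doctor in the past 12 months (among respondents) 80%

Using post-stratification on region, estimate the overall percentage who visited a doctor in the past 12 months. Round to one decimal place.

Post-stratification weights by population share, not respondent share:
  Inland: 0.11 × 62.7 = 6.897
  Mountain: 0.29 × 54.2 = 15.718
  Valley: 0.3 × 36.8 = 11.04
  Plains: 0.11 × 58 = 6.38
  Coastal: 0.19 × 80 = 15.2
Post-stratified estimate = 55.235 → 55.2%.

55.2%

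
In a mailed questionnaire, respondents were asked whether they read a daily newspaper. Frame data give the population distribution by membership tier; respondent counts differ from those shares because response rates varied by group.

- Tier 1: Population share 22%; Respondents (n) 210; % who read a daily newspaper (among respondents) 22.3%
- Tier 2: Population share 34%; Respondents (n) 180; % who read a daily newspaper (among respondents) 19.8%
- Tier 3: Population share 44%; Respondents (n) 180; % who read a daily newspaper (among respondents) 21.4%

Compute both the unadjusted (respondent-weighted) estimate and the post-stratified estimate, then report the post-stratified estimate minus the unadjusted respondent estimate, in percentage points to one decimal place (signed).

-0.2 percentage points

Without adjustment, the pooled respondent share is:
  (210/570)×22.3 + (180/570)×19.8 + (180/570)×21.4 = 21.2263%
Post-stratified estimate weights by population shares:
  0.22×22.3 + 0.34×19.8 + 0.44×21.4 = 21.054%
Difference = 21.054 − 21.2263 = -0.1723 pp.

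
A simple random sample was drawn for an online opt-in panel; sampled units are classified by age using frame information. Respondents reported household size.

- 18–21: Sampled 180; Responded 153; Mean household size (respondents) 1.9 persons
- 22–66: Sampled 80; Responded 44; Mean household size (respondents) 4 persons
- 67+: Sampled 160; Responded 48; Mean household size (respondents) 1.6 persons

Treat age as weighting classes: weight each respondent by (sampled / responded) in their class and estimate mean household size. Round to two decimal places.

Class response rates: 18–21 153/180 = 85%, 22–66 44/80 = 55%, 67+ 48/160 = 30%.
Inverse-response-rate weighting restores each class to its sampled count, so class totals weight by n_sampled:
  18–21: 180 × 1.9 = 342
  22–66: 80 × 4 = 320
  67+: 160 × 1.6 = 256
Adjusted estimate = 918 / 420 = 2.18571 → 2.19.

2.19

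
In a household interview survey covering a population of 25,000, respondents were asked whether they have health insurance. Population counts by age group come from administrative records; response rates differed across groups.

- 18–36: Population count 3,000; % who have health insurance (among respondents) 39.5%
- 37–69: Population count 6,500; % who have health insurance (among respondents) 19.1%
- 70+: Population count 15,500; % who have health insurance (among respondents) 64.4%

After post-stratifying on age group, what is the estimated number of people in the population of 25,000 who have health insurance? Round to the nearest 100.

Each cell contributes its population count × the respondent rate:
  18–36: 3,000 × 39.5% = 1185
  37–69: 6,500 × 19.1% = 1241.5
  70+: 15,500 × 64.4% = 9982
Estimated total = 12408.5 → 12,400.

12,400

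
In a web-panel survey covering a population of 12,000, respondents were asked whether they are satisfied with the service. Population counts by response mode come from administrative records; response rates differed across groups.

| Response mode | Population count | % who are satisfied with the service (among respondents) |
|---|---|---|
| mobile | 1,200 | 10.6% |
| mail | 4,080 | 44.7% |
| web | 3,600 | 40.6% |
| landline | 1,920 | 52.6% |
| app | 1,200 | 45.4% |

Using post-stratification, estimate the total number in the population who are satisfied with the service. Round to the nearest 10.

4,970

Estimated count per cell = population count × respondent percentage:
  mobile: 1,200 × 10.6% = 127.2
  mail: 4,080 × 44.7% = 1823.76
  web: 3,600 × 40.6% = 1461.6
  landline: 1,920 × 52.6% = 1009.92
  app: 1,200 × 45.4% = 544.8
Estimated total = 4967.28 → 4,970.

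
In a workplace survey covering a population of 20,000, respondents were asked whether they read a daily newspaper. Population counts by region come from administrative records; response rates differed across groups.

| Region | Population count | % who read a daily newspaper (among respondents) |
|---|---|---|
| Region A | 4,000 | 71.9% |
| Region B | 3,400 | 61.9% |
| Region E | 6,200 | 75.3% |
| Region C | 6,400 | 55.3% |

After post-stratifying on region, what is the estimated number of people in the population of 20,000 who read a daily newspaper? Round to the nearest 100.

Each cell contributes its population count × the respondent rate:
  Region A: 4,000 × 71.9% = 2876
  Region B: 3,400 × 61.9% = 2104.6
  Region E: 6,200 × 75.3% = 4668.6
  Region C: 6,400 × 55.3% = 3539.2
Estimated total = 13188.4 → 13,200.

13,200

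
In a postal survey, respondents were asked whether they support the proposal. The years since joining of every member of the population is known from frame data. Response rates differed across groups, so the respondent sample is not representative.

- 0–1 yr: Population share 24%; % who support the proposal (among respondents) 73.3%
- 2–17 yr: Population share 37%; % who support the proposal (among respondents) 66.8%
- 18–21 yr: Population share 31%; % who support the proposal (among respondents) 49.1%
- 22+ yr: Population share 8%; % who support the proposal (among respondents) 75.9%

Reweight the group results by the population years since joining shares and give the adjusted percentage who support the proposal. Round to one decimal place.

63.6%

Post-stratification weights by population share, not respondent share:
  0–1 yr: 0.24 × 73.3 = 17.592
  2–17 yr: 0.37 × 66.8 = 24.716
  18–21 yr: 0.31 × 49.1 = 15.221
  22+ yr: 0.08 × 75.9 = 6.072
Post-stratified estimate = 63.601 → 63.6%.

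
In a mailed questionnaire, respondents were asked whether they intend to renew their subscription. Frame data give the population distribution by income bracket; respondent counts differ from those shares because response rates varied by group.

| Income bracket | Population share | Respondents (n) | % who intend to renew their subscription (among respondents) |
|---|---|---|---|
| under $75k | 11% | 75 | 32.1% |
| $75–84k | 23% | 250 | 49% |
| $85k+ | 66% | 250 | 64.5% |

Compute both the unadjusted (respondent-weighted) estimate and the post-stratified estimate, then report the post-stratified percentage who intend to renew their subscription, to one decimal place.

57.4%

Without adjustment, the pooled respondent share is:
  (75/575)×32.1 + (250/575)×49 + (250/575)×64.5 = 53.5348%
Reweighting by population income bracket shares:
  0.11×32.1 + 0.23×49 + 0.66×64.5 = 57.371%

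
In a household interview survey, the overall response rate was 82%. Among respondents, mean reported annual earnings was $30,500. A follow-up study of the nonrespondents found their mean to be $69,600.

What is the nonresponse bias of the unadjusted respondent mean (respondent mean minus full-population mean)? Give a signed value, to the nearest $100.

-$7,000

Nonresponse fraction = 1 − 0.82 = 0.18.
Bias = (nonresponse fraction) × (respondent mean − nonrespondent mean)
     = 0.18 × (30,500 − 69,600) = 0.18 × -39,100 = -7038.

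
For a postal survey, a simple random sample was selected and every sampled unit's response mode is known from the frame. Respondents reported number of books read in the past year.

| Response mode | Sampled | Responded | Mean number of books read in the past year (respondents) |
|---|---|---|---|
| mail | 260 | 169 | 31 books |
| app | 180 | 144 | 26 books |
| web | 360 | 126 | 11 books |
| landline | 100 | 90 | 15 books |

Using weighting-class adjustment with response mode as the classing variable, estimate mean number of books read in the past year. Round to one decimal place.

Response rates by class: mail 169/260 = 65%, app 144/180 = 80%, web 126/360 = 35%, landline 90/100 = 90%.
With weight = n_sampled/n_responded per class, the weighted class total is n_sampled:
  mail: 260 × 31 = 8060
  app: 180 × 26 = 4680
  web: 360 × 11 = 3960
  landline: 100 × 15 = 1500
Adjusted estimate = 18,200 / 900 = 20.2222 → 20.2.

20.2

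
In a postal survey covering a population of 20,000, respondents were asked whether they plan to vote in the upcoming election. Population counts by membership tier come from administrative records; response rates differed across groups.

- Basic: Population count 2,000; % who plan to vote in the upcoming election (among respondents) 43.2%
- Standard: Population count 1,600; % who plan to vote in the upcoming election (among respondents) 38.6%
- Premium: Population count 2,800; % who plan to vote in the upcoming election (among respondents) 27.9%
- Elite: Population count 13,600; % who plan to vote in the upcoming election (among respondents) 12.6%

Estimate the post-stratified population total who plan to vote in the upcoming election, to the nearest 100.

Apply each group's respondent rate to its population count:
  Basic: 2,000 × 43.2% = 864
  Standard: 1,600 × 38.6% = 617.6
  Premium: 2,800 × 27.9% = 781.2
  Elite: 13,600 × 12.6% = 1713.6
Estimated total = 3976.4 → 4,000.

4,000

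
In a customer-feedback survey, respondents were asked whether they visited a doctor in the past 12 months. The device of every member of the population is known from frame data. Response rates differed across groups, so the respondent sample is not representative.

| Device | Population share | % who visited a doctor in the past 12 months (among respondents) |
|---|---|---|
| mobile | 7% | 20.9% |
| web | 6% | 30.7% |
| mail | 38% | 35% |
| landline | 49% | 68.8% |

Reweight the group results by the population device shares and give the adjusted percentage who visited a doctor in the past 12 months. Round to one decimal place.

Each cell contributes population-share × respondent value:
  mobile: 0.07 × 20.9 = 1.463
  web: 0.06 × 30.7 = 1.842
  mail: 0.38 × 35 = 13.3
  landline: 0.49 × 68.8 = 33.712
Post-stratified estimate = 50.317 → 50.3%.

50.3%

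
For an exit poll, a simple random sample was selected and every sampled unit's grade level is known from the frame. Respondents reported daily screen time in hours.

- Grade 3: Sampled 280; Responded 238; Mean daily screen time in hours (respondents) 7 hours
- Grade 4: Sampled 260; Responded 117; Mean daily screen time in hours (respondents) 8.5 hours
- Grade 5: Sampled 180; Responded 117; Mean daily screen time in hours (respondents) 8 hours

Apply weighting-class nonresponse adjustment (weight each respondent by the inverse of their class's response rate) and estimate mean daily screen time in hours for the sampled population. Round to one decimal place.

7.8

Response rates by class: Grade 3 238/280 = 85%, Grade 4 117/260 = 45%, Grade 5 117/180 = 65%.
Each respondent's weight = sampled/responded in their class; summing within a class gives n_sampled, so:
  Grade 3: 280 × 7 = 1960
  Grade 4: 260 × 8.5 = 2210
  Grade 5: 180 × 8 = 1440
Adjusted estimate = 5610 / 720 = 7.79167 → 7.8.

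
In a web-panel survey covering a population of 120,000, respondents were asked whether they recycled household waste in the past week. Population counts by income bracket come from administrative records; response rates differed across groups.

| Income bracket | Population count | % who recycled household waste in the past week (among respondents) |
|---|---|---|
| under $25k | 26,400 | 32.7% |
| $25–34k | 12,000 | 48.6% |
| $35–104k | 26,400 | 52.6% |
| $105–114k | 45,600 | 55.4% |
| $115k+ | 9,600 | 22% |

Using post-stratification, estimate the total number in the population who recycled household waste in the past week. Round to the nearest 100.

Estimated count per cell = population count × respondent percentage:
  under $25k: 26,400 × 32.7% = 8632.8
  $25–34k: 12,000 × 48.6% = 5832
  $35–104k: 26,400 × 52.6% = 13886.4
  $105–114k: 45,600 × 55.4% = 25262.4
  $115k+: 9,600 × 22% = 2112
Estimated total = 55725.6 → 55,700.

55,700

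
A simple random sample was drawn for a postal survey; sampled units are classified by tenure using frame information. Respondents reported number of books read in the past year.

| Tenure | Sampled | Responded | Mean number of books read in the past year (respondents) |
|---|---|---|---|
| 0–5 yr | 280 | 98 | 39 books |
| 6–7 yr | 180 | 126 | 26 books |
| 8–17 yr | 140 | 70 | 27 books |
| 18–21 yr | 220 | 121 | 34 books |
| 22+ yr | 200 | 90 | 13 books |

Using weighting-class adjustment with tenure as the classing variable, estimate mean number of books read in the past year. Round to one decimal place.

Response rates by class: 0–5 yr 98/280 = 35%, 6–7 yr 126/180 = 70%, 8–17 yr 70/140 = 50%, 18–21 yr 121/220 = 55%, 22+ yr 90/200 = 45%.
Weighting each respondent by the inverse class response rate inflates each class back to its sampled size, so the class weight is n_sampled:
  0–5 yr: 280 × 39 = 10,920
  6–7 yr: 180 × 26 = 4680
  8–17 yr: 140 × 27 = 3780
  18–21 yr: 220 × 34 = 7480
  22+ yr: 200 × 13 = 2600
Adjusted estimate = 29,460 / 1,020 = 28.8824 → 28.9.

28.9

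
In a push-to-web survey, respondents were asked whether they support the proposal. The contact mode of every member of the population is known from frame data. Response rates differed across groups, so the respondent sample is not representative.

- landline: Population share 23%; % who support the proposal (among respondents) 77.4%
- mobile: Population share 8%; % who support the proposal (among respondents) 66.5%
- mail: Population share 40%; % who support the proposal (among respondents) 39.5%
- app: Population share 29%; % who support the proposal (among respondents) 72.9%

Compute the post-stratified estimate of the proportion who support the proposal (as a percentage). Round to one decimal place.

Each cell contributes population-share × respondent value:
  landline: 0.23 × 77.4 = 17.802
  mobile: 0.08 × 66.5 = 5.32
  mail: 0.4 × 39.5 = 15.8
  app: 0.29 × 72.9 = 21.141
Post-stratified estimate = 60.063 → 60.1%.

60.1%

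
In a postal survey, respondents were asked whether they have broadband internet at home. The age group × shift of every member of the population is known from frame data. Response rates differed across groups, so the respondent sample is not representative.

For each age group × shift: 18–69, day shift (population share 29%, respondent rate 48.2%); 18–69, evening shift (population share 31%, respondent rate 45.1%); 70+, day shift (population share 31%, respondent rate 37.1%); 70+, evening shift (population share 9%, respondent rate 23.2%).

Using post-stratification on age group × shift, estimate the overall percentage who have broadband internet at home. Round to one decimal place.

Reweight to the known age group × shift distribution:
  18–69, day shift: 0.29 × 48.2 = 13.978
  18–69, evening shift: 0.31 × 45.1 = 13.981
  70+, day shift: 0.31 × 37.1 = 11.501
  70+, evening shift: 0.09 × 23.2 = 2.088
Post-stratified estimate = 41.548 → 41.5%.

41.5%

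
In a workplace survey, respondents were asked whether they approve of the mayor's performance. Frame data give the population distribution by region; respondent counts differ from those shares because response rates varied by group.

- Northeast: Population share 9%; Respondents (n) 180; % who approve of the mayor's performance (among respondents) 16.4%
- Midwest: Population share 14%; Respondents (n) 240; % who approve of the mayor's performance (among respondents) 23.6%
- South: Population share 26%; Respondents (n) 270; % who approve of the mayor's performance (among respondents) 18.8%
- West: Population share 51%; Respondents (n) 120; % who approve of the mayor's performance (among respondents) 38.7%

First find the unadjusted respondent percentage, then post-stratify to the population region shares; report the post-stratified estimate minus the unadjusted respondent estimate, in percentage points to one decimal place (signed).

+6.8 percentage points

Naive respondent-only estimate (weights = respondent counts):
  (180/810)×16.4 + (240/810)×23.6 + (270/810)×18.8 + (120/810)×38.7 = 22.637%
Post-stratified estimate weights by population shares:
  0.09×16.4 + 0.14×23.6 + 0.26×18.8 + 0.51×38.7 = 29.405%
Difference = 29.405 − 22.637 = 6.768 pp.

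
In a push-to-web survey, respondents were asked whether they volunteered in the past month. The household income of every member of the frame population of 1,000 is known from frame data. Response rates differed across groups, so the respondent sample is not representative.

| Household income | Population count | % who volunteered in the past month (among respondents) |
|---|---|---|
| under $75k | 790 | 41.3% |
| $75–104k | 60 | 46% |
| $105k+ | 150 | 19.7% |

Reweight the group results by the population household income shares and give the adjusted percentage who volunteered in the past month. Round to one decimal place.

38.3%

Reweight to the known household income distribution:
  under $75k: (790/1,000) × 41.3 = 32.627
  $75–104k: (60/1,000) × 46 = 2.76
  $105k+: (150/1,000) × 19.7 = 2.955
Post-stratified estimate = 38.342 → 38.3%.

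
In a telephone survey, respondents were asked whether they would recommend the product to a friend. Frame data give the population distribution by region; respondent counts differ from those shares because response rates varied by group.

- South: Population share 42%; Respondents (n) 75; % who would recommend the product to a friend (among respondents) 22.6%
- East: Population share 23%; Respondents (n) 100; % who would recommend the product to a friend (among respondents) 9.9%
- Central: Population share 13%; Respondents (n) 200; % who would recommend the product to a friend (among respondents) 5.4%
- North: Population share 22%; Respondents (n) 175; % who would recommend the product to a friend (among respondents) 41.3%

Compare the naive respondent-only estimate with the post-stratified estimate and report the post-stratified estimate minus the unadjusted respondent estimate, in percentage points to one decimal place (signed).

+1.6 percentage points

Naive respondent-only estimate (weights = respondent counts):
  (75/550)×22.6 + (100/550)×9.9 + (200/550)×5.4 + (175/550)×41.3 = 19.9864%
Post-stratified estimate weights by population shares:
  0.42×22.6 + 0.23×9.9 + 0.13×5.4 + 0.22×41.3 = 21.557%
Difference = 21.557 − 19.9864 = 1.5706 pp.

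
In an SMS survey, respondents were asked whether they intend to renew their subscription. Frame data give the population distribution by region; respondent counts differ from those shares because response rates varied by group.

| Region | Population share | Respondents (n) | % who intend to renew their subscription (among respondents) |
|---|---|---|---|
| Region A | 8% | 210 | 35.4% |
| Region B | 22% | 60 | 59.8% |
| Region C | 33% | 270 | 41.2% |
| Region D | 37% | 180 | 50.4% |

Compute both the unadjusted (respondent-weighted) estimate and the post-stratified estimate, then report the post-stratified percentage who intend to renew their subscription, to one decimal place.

48.2%

Unadjusted (pooled respondent) estimate weights by respondent counts:
  (210/720)×35.4 + (60/720)×59.8 + (270/720)×41.2 + (180/720)×50.4 = 43.3583%
Post-stratifying to population shares instead:
  0.08×35.4 + 0.22×59.8 + 0.33×41.2 + 0.37×50.4 = 48.232%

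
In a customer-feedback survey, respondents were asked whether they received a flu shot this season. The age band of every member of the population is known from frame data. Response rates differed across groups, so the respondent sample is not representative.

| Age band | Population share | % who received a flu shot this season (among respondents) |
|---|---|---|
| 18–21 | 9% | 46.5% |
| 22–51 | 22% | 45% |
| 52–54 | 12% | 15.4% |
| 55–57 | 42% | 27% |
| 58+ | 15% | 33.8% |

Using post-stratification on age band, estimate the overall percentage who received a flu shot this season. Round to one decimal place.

32.3%

Reweight to the known age band distribution:
  18–21: 0.09 × 46.5 = 4.185
  22–51: 0.22 × 45 = 9.9
  52–54: 0.12 × 15.4 = 1.848
  55–57: 0.42 × 27 = 11.34
  58+: 0.15 × 33.8 = 5.07
Post-stratified estimate = 32.343 → 32.3%.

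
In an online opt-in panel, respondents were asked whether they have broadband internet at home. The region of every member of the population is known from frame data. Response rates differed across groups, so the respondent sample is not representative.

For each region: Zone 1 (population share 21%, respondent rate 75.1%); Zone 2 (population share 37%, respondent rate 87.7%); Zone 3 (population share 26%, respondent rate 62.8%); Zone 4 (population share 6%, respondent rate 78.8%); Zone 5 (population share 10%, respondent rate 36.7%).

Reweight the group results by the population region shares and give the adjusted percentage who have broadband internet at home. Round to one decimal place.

72.9%

Each cell contributes population-share × respondent value:
  Zone 1: 0.21 × 75.1 = 15.771
  Zone 2: 0.37 × 87.7 = 32.449
  Zone 3: 0.26 × 62.8 = 16.328
  Zone 4: 0.06 × 78.8 = 4.728
  Zone 5: 0.1 × 36.7 = 3.67
Post-stratified estimate = 72.946 → 72.9%.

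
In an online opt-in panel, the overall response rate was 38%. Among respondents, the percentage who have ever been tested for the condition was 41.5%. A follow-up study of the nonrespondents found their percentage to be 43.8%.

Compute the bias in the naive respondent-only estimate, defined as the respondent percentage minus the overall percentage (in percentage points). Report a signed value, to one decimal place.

Nonresponse fraction = 1 − 0.38 = 0.62.
Bias = (nonresponse fraction) × (respondent percentage − nonrespondent percentage)
     = 0.62 × (41.5 − 43.8) = 0.62 × -2.3 = -1.426.

-1.4 percentage points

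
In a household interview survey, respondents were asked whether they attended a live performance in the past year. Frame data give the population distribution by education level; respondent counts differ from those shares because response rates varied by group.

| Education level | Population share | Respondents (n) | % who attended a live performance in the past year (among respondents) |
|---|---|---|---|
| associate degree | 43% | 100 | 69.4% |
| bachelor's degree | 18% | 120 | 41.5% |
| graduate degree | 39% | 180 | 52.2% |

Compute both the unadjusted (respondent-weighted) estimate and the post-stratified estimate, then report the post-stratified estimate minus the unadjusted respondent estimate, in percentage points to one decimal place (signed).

Unadjusted (pooled respondent) estimate weights by respondent counts:
  (100/400)×69.4 + (120/400)×41.5 + (180/400)×52.2 = 53.29%
Post-stratifying to population shares instead:
  0.43×69.4 + 0.18×41.5 + 0.39×52.2 = 57.67%
Difference = 57.67 − 53.29 = 4.38 pp.

+4.4 percentage points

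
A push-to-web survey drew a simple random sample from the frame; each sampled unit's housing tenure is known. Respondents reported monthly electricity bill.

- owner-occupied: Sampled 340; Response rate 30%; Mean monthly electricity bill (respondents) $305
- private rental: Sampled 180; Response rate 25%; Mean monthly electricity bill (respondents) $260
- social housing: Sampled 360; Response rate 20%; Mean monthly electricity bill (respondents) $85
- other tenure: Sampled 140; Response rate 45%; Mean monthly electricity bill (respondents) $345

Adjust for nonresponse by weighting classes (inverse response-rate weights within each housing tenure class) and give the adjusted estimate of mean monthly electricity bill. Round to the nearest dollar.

Each respondent's weight = sampled/responded in their class; summing within a class gives n_sampled, so:
  owner-occupied: 340 × 305 = 103,700
  private rental: 180 × 260 = 46,800
  social housing: 360 × 85 = 30,600
  other tenure: 140 × 345 = 48,300
Adjusted estimate = 229,400 / 1,020 = 224.902 → $225.

$225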